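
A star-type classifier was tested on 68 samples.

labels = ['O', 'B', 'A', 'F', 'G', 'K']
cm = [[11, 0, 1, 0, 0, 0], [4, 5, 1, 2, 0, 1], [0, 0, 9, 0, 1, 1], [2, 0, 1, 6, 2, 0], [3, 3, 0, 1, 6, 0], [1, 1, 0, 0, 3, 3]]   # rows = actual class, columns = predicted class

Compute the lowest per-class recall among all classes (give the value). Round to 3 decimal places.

0.375

Per-class recall (TP/(TP+FN)):
  O: TP=11, FN=0+1+0+0+0=1 → 11/12 = 0.9167
  B: TP=5, FN=4+1+2+0+1=8 → 5/13 = 0.3846
  A: TP=9, FN=0+0+0+1+1=2 → 9/11 = 0.8182
  F: TP=6, FN=2+0+1+2+0=5 → 6/11 = 0.5455
  G: TP=6, FN=3+3+0+1+0=7 → 6/13 = 0.4615
  K: TP=3, FN=1+1+0+0+3=5 → 3/8 = 0.3750
Lowest is class 'K' with recall = 0.375.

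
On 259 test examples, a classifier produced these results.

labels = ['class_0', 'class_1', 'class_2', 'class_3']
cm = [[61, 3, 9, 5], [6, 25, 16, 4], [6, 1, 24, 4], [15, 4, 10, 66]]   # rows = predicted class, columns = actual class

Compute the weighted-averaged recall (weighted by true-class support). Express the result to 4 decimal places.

Per-class recall (TP/(TP+FN)):
  class_0: TP=61, FN=6+6+15=27 → 61/88 = 0.69318
  class_1: TP=25, FN=3+1+4=8 → 25/33 = 0.75758
  class_2: TP=24, FN=9+16+10=35 → 24/59 = 0.40678
  class_3: TP=66, FN=5+4+4=13 → 66/79 = 0.83544
Weighted-recall = Σ (supportᵢ/N)·recallᵢ with N=259: (88/259)·0.69318 + (33/259)·0.75758 + (59/259)·0.40678 + (79/259)·0.83544 = 0.6795

0.6795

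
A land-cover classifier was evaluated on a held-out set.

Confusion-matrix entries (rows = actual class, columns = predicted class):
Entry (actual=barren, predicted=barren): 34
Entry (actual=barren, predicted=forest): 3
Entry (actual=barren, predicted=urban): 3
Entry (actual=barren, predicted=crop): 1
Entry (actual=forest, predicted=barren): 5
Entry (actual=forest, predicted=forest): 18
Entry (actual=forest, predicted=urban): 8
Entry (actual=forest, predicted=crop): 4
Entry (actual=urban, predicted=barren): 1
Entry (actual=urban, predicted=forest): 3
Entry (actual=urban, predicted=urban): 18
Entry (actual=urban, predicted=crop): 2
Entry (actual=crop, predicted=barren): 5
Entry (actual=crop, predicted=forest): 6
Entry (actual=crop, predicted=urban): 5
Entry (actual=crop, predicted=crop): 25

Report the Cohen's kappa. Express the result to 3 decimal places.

Observed agreement pₒ = trace/N = 95/141 = 0.6738
Expected agreement pₑ = Σ (rowᵢ·colᵢ)/N² = (41·45 + 35·30 + 24·34 + 41·32)/141² = 0.2527
κ = (pₒ − pₑ)/(1 − pₑ) = (0.6738 − 0.2527)/(1 − 0.2527) = 0.563

0.563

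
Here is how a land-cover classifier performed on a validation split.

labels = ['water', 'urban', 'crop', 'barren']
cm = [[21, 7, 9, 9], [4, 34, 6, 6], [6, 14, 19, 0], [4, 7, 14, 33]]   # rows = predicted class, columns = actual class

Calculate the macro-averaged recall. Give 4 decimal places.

0.5579

Per-class recall (TP/(TP+FN)):
  water: TP=21, FN=4+6+4=14 → 21/35 = 0.60000
  urban: TP=34, FN=7+14+7=28 → 34/62 = 0.54839
  crop: TP=19, FN=9+6+14=29 → 19/48 = 0.39583
  barren: TP=33, FN=9+6+0=15 → 33/48 = 0.68750
Macro-recall = mean = (0.60000 + 0.54839 + 0.39583 + 0.68750) / 4 = 0.5579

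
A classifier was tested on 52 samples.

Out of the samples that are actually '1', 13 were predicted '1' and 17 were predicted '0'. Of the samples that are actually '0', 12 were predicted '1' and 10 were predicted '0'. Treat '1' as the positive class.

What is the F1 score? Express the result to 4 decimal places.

0.4727

Precision = TP/(TP+FP) = 13/25 = 0.5200
Recall = TP/(TP+FN) = 13/30 = 0.4333
F1 = 2·TP/(2·TP+FP+FN) = 26/55 = 0.4727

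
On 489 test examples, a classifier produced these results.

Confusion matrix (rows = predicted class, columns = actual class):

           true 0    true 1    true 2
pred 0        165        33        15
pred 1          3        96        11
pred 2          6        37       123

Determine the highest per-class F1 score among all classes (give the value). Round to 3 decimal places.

Per-class F1 score (2·TP/(2·TP+FP+FN)):
  0: TP=165, FP=33+15=48, FN=3+6=9 → 330/387 = 0.8527
  1: TP=96, FP=3+11=14, FN=33+37=70 → 192/276 = 0.6957
  2: TP=123, FP=6+37=43, FN=15+11=26 → 246/315 = 0.7810
Highest is class '0' with F1 score = 0.853.

0.853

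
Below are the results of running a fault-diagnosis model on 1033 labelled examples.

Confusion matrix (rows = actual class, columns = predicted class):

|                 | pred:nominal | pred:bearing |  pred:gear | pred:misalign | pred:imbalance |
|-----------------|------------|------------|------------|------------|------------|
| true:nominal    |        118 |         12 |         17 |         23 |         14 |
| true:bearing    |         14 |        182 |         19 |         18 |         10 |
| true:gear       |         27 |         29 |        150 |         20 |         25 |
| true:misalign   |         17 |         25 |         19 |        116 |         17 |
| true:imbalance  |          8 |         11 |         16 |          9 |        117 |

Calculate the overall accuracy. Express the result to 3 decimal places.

Accuracy = trace / total = (118+182+150+116+117=683) / 1033 = 683/1033 = 0.661

0.661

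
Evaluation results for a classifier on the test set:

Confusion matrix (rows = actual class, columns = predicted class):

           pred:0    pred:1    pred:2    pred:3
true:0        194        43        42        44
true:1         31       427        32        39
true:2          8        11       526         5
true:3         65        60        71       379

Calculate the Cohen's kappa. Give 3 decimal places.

0.691

Observed agreement pₒ = trace/N = 1526/1977 = 0.7719
Expected agreement pₑ = Σ (rowᵢ·colᵢ)/N² = (323·298 + 529·541 + 550·671 + 575·467)/1977² = 0.2610
κ = (pₒ − pₑ)/(1 − pₑ) = (0.7719 − 0.2610)/(1 − 0.2610) = 0.691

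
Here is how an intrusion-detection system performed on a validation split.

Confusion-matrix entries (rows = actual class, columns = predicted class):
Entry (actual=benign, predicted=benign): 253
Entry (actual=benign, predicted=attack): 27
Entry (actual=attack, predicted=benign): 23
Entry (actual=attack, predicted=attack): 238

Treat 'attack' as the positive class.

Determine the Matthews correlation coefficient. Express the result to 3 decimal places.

MCC = (TP·TN − FP·FN) / √((TP+FP)(TP+FN)(TN+FP)(TN+FN))
Numerator = 238·253 − 27·23 = 59593
Denominator = √(265·261·280·276) = √5345071200 = 73109.9938
MCC = 59593 / 73109.9938 = 0.815

0.815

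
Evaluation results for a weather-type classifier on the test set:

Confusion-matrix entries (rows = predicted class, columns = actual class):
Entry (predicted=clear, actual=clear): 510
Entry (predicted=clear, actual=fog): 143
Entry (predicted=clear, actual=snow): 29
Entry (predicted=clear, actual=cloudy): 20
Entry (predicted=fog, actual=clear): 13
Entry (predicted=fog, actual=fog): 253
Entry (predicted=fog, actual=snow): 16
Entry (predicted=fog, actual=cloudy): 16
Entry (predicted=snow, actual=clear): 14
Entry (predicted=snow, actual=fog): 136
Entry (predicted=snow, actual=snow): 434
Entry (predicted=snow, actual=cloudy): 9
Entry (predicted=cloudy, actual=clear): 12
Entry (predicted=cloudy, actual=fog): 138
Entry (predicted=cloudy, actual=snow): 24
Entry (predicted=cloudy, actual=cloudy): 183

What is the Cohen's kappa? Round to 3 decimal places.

0.608

Observed agreement pₒ = trace/N = 1380/1950 = 0.7077
Expected agreement pₑ = Σ (rowᵢ·colᵢ)/N² = (549·702 + 670·298 + 503·593 + 228·357)/1950² = 0.2537
κ = (pₒ − pₑ)/(1 − pₑ) = (0.7077 − 0.2537)/(1 − 0.2537) = 0.608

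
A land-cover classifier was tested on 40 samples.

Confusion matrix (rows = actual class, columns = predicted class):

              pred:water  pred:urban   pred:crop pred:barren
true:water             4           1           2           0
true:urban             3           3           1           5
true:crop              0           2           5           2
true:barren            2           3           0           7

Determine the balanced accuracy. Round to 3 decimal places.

0.490

Balanced accuracy = mean of per-class recall.
  water: recall = 4/7 = 0.5714
  urban: recall = 3/12 = 0.2500
  crop: recall = 5/9 = 0.5556
  barren: recall = 7/12 = 0.5833
Mean = (0.5714 + 0.2500 + 0.5556 + 0.5833) / 4 = 0.490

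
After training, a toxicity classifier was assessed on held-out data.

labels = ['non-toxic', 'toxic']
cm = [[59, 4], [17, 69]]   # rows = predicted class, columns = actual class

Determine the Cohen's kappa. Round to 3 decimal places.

Observed agreement pₒ = trace/N = 128/149 = 0.8591
Expected agreement pₑ = Σ (rowᵢ·colᵢ)/N² = (76·63 + 73·86)/149² = 0.4984
κ = (pₒ − pₑ)/(1 − pₑ) = (0.8591 − 0.4984)/(1 − 0.4984) = 0.719

0.719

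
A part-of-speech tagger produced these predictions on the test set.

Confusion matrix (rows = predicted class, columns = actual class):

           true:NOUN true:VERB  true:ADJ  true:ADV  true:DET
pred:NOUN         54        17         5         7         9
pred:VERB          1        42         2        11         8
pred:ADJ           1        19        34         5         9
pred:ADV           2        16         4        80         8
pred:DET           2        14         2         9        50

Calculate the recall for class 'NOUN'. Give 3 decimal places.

0.900

Treat 'NOUN' as positive and all other classes as negative.
recall = TP/(TP+FN).
NOUN: TP=54, FN=1+1+2+2=6 → 54/60 = 0.9000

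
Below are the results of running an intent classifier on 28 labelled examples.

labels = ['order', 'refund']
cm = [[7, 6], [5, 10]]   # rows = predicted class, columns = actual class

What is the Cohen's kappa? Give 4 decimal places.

Observed agreement pₒ = trace/N = 17/28 = 0.60714
Expected agreement pₑ = Σ (rowᵢ·colᵢ)/N² = (12·13 + 16·15)/28² = 0.50510
κ = (pₒ − pₑ)/(1 − pₑ) = (0.60714 − 0.50510)/(1 − 0.50510) = 0.2062

0.2062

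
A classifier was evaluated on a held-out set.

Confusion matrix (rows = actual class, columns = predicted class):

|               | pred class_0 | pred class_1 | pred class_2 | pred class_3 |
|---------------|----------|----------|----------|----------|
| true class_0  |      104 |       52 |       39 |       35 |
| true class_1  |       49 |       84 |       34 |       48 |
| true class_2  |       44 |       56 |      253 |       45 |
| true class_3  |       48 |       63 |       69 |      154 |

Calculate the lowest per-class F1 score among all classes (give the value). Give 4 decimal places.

Per-class F1 score (2·TP/(2·TP+FP+FN)):
  class_0: TP=104, FP=49+44+48=141, FN=52+39+35=126 → 208/475 = 0.43789
  class_1: TP=84, FP=52+56+63=171, FN=49+34+48=131 → 168/470 = 0.35745
  class_2: TP=253, FP=39+34+69=142, FN=44+56+45=145 → 506/793 = 0.63808
  class_3: TP=154, FP=35+48+45=128, FN=48+63+69=180 → 308/616 = 0.50000
Lowest is class 'class_1' with F1 score = 0.3574.

0.3574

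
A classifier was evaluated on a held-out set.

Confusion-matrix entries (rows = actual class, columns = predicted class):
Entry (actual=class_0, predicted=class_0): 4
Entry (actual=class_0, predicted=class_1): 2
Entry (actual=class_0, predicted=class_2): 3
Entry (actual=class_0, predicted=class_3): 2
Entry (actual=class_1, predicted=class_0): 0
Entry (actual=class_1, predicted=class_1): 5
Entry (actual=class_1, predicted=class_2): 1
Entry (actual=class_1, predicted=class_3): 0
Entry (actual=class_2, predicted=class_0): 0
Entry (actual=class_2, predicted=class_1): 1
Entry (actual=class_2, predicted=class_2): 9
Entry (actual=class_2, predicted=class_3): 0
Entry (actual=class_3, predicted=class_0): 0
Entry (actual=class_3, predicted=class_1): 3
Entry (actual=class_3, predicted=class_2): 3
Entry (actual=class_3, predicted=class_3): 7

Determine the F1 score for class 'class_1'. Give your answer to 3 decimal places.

F1 score = 2·TP/(2·TP+FP+FN).
class_1: TP=5, FP=2+1+3=6, FN=0+1+0=1 → 10/17 = 0.5882

0.588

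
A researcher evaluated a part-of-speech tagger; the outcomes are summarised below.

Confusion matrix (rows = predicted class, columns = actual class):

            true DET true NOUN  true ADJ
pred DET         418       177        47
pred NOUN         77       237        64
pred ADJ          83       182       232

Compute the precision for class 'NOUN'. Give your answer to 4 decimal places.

precision = TP/(TP+FP).
NOUN: TP=237, FP=77+64=141 → 237/378 = 0.62698

0.6270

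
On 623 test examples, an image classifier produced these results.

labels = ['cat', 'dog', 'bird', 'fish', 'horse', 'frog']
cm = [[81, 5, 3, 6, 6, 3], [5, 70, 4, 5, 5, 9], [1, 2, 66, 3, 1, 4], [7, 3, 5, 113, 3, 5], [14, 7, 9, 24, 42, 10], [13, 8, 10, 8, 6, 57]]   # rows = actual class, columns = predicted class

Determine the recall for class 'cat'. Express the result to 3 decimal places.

recall = TP/(TP+FN).
cat: TP=81, FN=5+3+6+6+3=23 → 81/104 = 0.7788

0.779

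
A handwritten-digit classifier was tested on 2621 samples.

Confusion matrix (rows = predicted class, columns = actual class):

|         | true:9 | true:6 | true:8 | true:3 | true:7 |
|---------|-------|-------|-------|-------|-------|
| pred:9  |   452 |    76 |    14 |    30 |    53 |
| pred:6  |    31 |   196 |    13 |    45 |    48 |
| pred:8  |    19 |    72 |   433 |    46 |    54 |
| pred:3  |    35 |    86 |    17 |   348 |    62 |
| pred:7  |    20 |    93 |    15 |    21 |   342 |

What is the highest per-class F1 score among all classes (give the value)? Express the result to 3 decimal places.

Per-class F1 score (2·TP/(2·TP+FP+FN)):
  9: TP=452, FP=76+14+30+53=173, FN=31+19+35+20=105 → 904/1182 = 0.7648
  6: TP=196, FP=31+13+45+48=137, FN=76+72+86+93=327 → 392/856 = 0.4579
  8: TP=433, FP=19+72+46+54=191, FN=14+13+17+15=59 → 866/1116 = 0.7760
  3: TP=348, FP=35+86+17+62=200, FN=30+45+46+21=142 → 696/1038 = 0.6705
  7: TP=342, FP=20+93+15+21=149, FN=53+48+54+62=217 → 684/1050 = 0.6514
Highest is class '8' with F1 score = 0.776.

0.776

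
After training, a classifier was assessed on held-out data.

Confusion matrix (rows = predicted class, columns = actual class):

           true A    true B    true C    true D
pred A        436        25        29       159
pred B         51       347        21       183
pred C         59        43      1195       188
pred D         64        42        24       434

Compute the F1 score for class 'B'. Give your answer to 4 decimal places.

One-vs-rest for 'B': TP = diagonal; FP = other classes predicted 'B'; FN = 'B' predicted as other.
F1 score = 2·TP/(2·TP+FP+FN).
B: TP=347, FP=51+21+183=255, FN=25+43+42=110 → 694/1059 = 0.65534

0.6553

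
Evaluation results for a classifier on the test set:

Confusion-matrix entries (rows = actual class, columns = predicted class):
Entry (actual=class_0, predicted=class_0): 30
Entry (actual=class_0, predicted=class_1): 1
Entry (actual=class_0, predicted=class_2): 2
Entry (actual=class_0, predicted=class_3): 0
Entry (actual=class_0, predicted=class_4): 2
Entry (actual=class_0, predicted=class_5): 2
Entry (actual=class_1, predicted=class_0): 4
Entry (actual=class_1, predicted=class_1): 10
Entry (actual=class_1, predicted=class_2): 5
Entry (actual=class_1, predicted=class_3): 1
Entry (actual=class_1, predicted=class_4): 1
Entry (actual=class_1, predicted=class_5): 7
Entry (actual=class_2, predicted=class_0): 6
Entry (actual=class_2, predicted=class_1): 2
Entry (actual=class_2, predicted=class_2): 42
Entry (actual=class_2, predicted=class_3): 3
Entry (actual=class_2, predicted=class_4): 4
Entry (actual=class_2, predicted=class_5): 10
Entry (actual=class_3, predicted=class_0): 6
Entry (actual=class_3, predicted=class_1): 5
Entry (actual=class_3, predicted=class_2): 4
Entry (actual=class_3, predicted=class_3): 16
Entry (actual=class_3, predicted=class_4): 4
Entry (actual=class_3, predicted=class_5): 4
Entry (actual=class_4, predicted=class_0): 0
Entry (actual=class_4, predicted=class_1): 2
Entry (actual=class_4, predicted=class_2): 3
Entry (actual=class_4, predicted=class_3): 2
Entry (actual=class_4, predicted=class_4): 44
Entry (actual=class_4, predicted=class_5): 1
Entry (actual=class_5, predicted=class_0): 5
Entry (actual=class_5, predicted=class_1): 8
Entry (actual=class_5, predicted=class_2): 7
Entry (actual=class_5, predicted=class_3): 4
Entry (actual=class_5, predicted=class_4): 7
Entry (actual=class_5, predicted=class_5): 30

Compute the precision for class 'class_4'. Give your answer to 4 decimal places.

0.7097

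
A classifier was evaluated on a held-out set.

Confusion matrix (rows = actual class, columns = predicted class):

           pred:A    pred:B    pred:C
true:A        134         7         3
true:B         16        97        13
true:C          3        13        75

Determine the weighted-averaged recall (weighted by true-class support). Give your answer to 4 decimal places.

0.8476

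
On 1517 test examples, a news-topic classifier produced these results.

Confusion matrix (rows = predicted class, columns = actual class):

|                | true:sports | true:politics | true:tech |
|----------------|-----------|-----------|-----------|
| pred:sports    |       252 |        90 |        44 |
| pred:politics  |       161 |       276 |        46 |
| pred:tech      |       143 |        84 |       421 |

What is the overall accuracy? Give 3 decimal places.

0.626

Accuracy = trace / total = (252+276+421=949) / 1517 = 949/1517 = 0.626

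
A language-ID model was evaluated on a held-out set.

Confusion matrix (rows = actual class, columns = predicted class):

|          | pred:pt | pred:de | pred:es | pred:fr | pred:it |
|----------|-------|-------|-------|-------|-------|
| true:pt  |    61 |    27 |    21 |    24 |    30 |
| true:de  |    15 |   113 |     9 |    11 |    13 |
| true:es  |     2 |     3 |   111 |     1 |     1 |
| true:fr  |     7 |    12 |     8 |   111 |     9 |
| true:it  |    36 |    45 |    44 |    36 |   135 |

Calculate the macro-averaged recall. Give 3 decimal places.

0.646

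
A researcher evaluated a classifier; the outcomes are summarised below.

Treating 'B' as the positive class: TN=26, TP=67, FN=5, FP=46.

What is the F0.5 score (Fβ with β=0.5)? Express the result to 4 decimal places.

0.6393

Fβ = (1+β²)·TP / ((1+β²)·TP + β²·FN + FP), with β²=1/4
= 1.25·67 / (1.25·67 + 0.25·5 + 46) = 0.6393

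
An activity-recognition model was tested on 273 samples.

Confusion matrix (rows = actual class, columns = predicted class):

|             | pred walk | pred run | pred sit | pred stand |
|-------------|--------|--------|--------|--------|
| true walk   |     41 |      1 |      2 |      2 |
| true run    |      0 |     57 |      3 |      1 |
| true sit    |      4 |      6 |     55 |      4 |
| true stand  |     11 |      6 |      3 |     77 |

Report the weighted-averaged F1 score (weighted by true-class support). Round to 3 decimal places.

0.843

Per-class F1 score (2·TP/(2·TP+FP+FN)):
  walk: TP=41, FP=0+4+11=15, FN=1+2+2=5 → 82/102 = 0.8039
  run: TP=57, FP=1+6+6=13, FN=0+3+1=4 → 114/131 = 0.8702
  sit: TP=55, FP=2+3+3=8, FN=4+6+4=14 → 110/132 = 0.8333
  stand: TP=77, FP=2+1+4=7, FN=11+6+3=20 → 154/181 = 0.8508
Weighted-F1 score = Σ (supportᵢ/N)·F1 scoreᵢ with N=273: (46/273)·0.8039 + (61/273)·0.8702 + (69/273)·0.8333 + (97/273)·0.8508 = 0.843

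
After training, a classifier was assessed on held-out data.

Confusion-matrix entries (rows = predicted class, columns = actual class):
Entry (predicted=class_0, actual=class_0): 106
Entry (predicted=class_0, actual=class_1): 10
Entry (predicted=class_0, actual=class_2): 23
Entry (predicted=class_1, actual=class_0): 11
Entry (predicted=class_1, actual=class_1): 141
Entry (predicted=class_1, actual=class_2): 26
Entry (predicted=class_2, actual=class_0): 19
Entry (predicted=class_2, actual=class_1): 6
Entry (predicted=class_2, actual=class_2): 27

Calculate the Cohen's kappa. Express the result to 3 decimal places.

0.589

Observed agreement pₒ = trace/N = 274/369 = 0.7425
Expected agreement pₑ = Σ (rowᵢ·colᵢ)/N² = (136·139 + 157·178 + 76·52)/369² = 0.3731
κ = (pₒ − pₑ)/(1 − pₑ) = (0.7425 − 0.3731)/(1 − 0.3731) = 0.589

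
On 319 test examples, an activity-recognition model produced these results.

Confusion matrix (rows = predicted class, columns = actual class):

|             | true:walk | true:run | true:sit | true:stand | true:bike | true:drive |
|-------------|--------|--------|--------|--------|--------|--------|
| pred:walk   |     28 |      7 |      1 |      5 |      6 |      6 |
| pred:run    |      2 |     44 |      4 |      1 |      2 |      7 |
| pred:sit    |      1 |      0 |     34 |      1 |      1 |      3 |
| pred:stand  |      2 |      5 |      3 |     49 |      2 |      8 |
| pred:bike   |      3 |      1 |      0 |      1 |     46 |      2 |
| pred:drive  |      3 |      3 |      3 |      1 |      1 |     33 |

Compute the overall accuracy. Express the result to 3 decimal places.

0.734

Accuracy = trace / total = (28+44+34+49+46+33=234) / 319 = 234/319 = 0.734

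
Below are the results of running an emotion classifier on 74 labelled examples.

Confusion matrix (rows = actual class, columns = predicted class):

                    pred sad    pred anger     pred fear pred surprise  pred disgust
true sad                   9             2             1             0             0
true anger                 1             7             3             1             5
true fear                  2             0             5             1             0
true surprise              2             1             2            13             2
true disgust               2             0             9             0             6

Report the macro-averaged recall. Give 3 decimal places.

0.558

Per-class recall (TP/(TP+FN)):
  sad: TP=9, FN=2+1+0+0=3 → 9/12 = 0.7500
  anger: TP=7, FN=1+3+1+5=10 → 7/17 = 0.4118
  fear: TP=5, FN=2+0+1+0=3 → 5/8 = 0.6250
  surprise: TP=13, FN=2+1+2+2=7 → 13/20 = 0.6500
  disgust: TP=6, FN=2+0+9+0=11 → 6/17 = 0.3529
Macro-recall = mean = (0.7500 + 0.4118 + 0.6250 + 0.6500 + 0.3529) / 5 = 0.558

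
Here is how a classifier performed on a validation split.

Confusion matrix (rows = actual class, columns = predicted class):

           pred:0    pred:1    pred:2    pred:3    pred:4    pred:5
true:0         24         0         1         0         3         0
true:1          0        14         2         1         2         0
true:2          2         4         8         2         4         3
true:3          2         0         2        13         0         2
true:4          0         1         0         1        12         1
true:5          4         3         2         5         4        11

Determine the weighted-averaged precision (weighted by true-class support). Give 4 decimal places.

0.6207

Per-class precision (TP/(TP+FP)):
  0: TP=24, FP=0+2+2+0+4=8 → 24/32 = 0.75000
  1: TP=14, FP=0+4+0+1+3=8 → 14/22 = 0.63636
  2: TP=8, FP=1+2+2+0+2=7 → 8/15 = 0.53333
  3: TP=13, FP=0+1+2+1+5=9 → 13/22 = 0.59091
  4: TP=12, FP=3+2+4+0+4=13 → 12/25 = 0.48000
  5: TP=11, FP=0+0+3+2+1=6 → 11/17 = 0.64706
Weighted-precision = Σ (supportᵢ/N)·precisionᵢ with N=133: (28/133)·0.75000 + (19/133)·0.63636 + (23/133)·0.53333 + (19/133)·0.59091 + (15/133)·0.48000 + (29/133)·0.64706 = 0.6207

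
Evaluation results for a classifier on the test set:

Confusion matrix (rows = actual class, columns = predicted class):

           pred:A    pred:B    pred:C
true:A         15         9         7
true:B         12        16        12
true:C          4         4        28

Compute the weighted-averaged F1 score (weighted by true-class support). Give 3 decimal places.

Per-class F1 score (2·TP/(2·TP+FP+FN)):
  A: TP=15, FP=12+4=16, FN=9+7=16 → 30/62 = 0.4839
  B: TP=16, FP=9+4=13, FN=12+12=24 → 32/69 = 0.4638
  C: TP=28, FP=7+12=19, FN=4+4=8 → 56/83 = 0.6747
Weighted-F1 score = Σ (supportᵢ/N)·F1 scoreᵢ with N=107: (31/107)·0.4839 + (40/107)·0.4638 + (36/107)·0.6747 = 0.541

0.541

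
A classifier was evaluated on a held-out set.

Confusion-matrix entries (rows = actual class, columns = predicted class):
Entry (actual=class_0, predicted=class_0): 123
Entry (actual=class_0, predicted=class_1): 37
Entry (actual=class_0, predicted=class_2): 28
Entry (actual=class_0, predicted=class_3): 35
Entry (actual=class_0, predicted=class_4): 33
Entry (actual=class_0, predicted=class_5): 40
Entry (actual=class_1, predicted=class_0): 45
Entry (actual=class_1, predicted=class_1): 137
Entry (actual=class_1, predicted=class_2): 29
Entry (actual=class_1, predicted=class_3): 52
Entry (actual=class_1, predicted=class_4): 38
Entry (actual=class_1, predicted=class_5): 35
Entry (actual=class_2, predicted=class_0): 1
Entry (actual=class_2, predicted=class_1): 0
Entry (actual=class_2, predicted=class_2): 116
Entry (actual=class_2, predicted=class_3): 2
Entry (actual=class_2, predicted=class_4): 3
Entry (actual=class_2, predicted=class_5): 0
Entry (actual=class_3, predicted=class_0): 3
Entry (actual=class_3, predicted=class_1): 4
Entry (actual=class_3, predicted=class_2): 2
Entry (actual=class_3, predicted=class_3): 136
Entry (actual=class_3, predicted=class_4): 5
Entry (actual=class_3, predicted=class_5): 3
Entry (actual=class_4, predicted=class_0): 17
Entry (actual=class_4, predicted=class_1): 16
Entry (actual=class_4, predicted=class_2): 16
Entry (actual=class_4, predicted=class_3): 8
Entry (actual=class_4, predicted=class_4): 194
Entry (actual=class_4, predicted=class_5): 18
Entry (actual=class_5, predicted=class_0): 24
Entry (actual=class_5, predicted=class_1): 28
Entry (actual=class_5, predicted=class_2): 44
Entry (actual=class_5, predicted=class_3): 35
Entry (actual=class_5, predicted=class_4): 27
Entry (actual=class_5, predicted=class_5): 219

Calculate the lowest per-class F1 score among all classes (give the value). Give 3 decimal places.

0.483

Per-class F1 score (2·TP/(2·TP+FP+FN)):
  class_0: TP=123, FP=45+1+3+17+24=90, FN=37+28+35+33+40=173 → 246/509 = 0.4833
  class_1: TP=137, FP=37+0+4+16+28=85, FN=45+29+52+38+35=199 → 274/558 = 0.4910
  class_2: TP=116, FP=28+29+2+16+44=119, FN=1+0+2+3+0=6 → 232/357 = 0.6499
  class_3: TP=136, FP=35+52+2+8+35=132, FN=3+4+2+5+3=17 → 272/421 = 0.6461
  class_4: TP=194, FP=33+38+3+5+27=106, FN=17+16+16+8+18=75 → 388/569 = 0.6819
  class_5: TP=219, FP=40+35+0+3+18=96, FN=24+28+44+35+27=158 → 438/692 = 0.6329
Lowest is class 'class_0' with F1 score = 0.483.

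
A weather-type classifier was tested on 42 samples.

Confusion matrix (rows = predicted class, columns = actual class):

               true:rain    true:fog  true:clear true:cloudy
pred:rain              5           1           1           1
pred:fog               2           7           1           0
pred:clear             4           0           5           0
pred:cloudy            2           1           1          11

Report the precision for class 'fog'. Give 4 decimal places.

Treat 'fog' as positive and all other classes as negative.
precision = TP/(TP+FP).
fog: TP=7, FP=2+1+0=3 → 7/10 = 0.70000

0.7000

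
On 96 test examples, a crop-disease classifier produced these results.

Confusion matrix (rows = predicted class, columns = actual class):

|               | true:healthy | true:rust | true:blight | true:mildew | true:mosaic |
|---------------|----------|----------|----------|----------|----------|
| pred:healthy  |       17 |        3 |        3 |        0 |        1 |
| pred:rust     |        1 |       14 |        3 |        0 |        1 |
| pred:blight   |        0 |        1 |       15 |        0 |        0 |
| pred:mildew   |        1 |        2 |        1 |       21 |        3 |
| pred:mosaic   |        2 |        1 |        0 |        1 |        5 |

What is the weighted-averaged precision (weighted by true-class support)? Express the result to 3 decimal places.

0.761

Per-class precision (TP/(TP+FP)):
  healthy: TP=17, FP=3+3+0+1=7 → 17/24 = 0.7083
  rust: TP=14, FP=1+3+0+1=5 → 14/19 = 0.7368
  blight: TP=15, FP=0+1+0+0=1 → 15/16 = 0.9375
  mildew: TP=21, FP=1+2+1+3=7 → 21/28 = 0.7500
  mosaic: TP=5, FP=2+1+0+1=4 → 5/9 = 0.5556
Weighted-precision = Σ (supportᵢ/N)·precisionᵢ with N=96: (21/96)·0.7083 + (21/96)·0.7368 + (22/96)·0.9375 + (22/96)·0.7500 + (10/96)·0.5556 = 0.761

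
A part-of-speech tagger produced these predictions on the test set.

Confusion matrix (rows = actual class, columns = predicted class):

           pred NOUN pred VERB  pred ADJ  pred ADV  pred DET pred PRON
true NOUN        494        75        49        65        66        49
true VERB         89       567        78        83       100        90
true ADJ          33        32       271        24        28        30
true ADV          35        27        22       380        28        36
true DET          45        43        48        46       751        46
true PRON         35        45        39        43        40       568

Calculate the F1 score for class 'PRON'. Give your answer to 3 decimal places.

Take TP from the diagonal, FP from the rest of the 'PRON' prediction marginal, FN from the rest of the 'PRON' actual marginal.
F1 score = 2·TP/(2·TP+FP+FN).
PRON: TP=568, FP=49+90+30+36+46=251, FN=35+45+39+43+40=202 → 1136/1589 = 0.7149

0.715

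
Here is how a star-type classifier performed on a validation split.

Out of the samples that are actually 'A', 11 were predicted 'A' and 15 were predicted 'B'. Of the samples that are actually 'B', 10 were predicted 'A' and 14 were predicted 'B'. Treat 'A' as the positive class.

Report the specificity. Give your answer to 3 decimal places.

0.583

Specificity = TN/(TN+FP) = 14/(14+10) = 0.583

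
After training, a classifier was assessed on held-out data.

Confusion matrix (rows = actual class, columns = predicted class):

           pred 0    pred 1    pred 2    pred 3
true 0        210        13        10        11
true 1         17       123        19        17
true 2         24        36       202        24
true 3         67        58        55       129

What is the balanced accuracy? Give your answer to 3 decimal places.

0.671

Balanced accuracy = mean of per-class recall.
  0: recall = 210/244 = 0.8607
  1: recall = 123/176 = 0.6989
  2: recall = 202/286 = 0.7063
  3: recall = 129/309 = 0.4175
Mean = (0.8607 + 0.6989 + 0.7063 + 0.4175) / 4 = 0.671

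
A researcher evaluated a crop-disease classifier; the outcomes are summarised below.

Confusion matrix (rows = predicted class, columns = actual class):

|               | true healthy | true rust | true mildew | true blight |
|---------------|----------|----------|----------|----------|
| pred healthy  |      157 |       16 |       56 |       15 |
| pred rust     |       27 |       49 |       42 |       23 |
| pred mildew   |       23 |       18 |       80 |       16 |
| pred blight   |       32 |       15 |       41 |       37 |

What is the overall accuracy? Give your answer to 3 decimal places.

Accuracy = trace / total = (157+49+80+37=323) / 647 = 323/647 = 0.499

0.499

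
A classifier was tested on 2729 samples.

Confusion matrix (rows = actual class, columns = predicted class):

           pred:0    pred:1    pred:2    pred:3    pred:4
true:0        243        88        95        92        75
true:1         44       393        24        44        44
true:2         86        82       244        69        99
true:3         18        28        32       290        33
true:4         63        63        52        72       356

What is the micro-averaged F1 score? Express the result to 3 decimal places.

0.559

Micro-averaging pools counts across classes: ΣTP=1526, ΣFP=1203, ΣFN=1203.
Micro-F1 score = 2·TP/(2·TP+FP+FN) on pooled counts = 0.559 (equals overall accuracy in single-label multiclass).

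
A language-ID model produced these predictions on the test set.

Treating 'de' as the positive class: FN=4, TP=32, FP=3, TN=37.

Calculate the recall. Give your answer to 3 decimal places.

0.889

Recall = TP/(TP+FN) = 32/(32+4) = 32/36 = 0.889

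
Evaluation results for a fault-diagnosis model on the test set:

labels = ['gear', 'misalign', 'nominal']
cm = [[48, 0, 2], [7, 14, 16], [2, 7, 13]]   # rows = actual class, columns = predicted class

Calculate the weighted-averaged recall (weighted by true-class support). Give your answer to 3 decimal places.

0.688

Per-class recall (TP/(TP+FN)):
  gear: TP=48, FN=0+2=2 → 48/50 = 0.9600
  misalign: TP=14, FN=7+16=23 → 14/37 = 0.3784
  nominal: TP=13, FN=2+7=9 → 13/22 = 0.5909
Weighted-recall = Σ (supportᵢ/N)·recallᵢ with N=109: (50/109)·0.9600 + (37/109)·0.3784 + (22/109)·0.5909 = 0.688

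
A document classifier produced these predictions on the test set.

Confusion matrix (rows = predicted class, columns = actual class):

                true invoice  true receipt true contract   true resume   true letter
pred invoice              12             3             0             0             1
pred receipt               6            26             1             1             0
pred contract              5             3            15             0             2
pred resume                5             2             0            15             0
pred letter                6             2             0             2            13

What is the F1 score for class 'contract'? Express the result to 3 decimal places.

0.732

One-vs-rest for 'contract': TP = diagonal; FP = other classes predicted 'contract'; FN = 'contract' predicted as other.
F1 score = 2·TP/(2·TP+FP+FN).
contract: TP=15, FP=5+3+0+2=10, FN=0+1+0+0=1 → 30/41 = 0.7317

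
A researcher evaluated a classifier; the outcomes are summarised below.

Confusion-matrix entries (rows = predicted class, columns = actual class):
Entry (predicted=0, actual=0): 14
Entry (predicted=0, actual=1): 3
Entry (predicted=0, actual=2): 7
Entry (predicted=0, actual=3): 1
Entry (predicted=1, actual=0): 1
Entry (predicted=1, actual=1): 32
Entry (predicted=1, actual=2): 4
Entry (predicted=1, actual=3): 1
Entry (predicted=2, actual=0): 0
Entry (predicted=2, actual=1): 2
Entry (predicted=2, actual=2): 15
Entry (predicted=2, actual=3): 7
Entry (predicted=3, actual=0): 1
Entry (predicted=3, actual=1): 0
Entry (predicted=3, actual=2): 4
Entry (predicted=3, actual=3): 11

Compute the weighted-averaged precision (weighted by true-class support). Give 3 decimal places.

Per-class precision (TP/(TP+FP)):
  0: TP=14, FP=3+7+1=11 → 14/25 = 0.5600
  1: TP=32, FP=1+4+1=6 → 32/38 = 0.8421
  2: TP=15, FP=0+2+7=9 → 15/24 = 0.6250
  3: TP=11, FP=1+0+4=5 → 11/16 = 0.6875
Weighted-precision = Σ (supportᵢ/N)·precisionᵢ with N=103: (16/103)·0.5600 + (37/103)·0.8421 + (30/103)·0.6250 + (20/103)·0.6875 = 0.705

0.705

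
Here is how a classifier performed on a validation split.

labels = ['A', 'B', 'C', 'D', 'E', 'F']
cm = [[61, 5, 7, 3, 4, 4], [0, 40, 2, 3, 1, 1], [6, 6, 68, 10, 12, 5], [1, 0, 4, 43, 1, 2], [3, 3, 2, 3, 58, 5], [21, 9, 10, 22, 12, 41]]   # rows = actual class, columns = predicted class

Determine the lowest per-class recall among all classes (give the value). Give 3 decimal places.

Per-class recall (TP/(TP+FN)):
  A: TP=61, FN=5+7+3+4+4=23 → 61/84 = 0.7262
  B: TP=40, FN=0+2+3+1+1=7 → 40/47 = 0.8511
  C: TP=68, FN=6+6+10+12+5=39 → 68/107 = 0.6355
  D: TP=43, FN=1+0+4+1+2=8 → 43/51 = 0.8431
  E: TP=58, FN=3+3+2+3+5=16 → 58/74 = 0.7838
  F: TP=41, FN=21+9+10+22+12=74 → 41/115 = 0.3565
Lowest is class 'F' with recall = 0.357.

0.357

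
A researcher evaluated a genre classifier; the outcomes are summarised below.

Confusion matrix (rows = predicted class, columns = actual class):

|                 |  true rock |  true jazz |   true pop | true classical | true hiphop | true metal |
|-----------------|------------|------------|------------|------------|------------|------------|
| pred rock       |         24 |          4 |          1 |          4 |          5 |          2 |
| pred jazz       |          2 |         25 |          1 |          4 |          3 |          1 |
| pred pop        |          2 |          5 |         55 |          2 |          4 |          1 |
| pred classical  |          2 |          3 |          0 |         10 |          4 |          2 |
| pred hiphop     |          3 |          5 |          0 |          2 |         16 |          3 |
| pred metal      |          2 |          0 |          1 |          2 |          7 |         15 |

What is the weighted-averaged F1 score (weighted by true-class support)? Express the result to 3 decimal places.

0.643

Per-class F1 score (2·TP/(2·TP+FP+FN)):
  rock: TP=24, FP=4+1+4+5+2=16, FN=2+2+2+3+2=11 → 48/75 = 0.6400
  jazz: TP=25, FP=2+1+4+3+1=11, FN=4+5+3+5+0=17 → 50/78 = 0.6410
  pop: TP=55, FP=2+5+2+4+1=14, FN=1+1+0+0+1=3 → 110/127 = 0.8661
  classical: TP=10, FP=2+3+0+4+2=11, FN=4+4+2+2+2=14 → 20/45 = 0.4444
  hiphop: TP=16, FP=3+5+0+2+3=13, FN=5+3+4+4+7=23 → 32/68 = 0.4706
  metal: TP=15, FP=2+0+1+2+7=12, FN=2+1+1+2+3=9 → 30/51 = 0.5882
Weighted-F1 score = Σ (supportᵢ/N)·F1 scoreᵢ with N=222: (35/222)·0.6400 + (42/222)·0.6410 + (58/222)·0.8661 + (24/222)·0.4444 + (39/222)·0.4706 + (24/222)·0.5882 = 0.643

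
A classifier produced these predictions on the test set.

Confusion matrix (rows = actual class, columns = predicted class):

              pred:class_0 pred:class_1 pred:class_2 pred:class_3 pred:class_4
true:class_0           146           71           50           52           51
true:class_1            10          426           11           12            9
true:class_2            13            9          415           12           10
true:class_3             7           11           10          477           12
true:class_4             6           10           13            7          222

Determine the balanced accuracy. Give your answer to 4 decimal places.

0.7984

Balanced accuracy = mean of per-class recall.
  class_0: recall = 146/370 = 0.39459
  class_1: recall = 426/468 = 0.91026
  class_2: recall = 415/459 = 0.90414
  class_3: recall = 477/517 = 0.92263
  class_4: recall = 222/258 = 0.86047
Mean = (0.39459 + 0.91026 + 0.90414 + 0.92263 + 0.86047) / 5 = 0.7984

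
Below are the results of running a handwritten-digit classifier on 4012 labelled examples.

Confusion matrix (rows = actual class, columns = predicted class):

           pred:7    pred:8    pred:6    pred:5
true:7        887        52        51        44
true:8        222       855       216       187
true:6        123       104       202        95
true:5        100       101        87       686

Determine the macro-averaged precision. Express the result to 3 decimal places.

0.619

Per-class precision (TP/(TP+FP)):
  7: TP=887, FP=222+123+100=445 → 887/1332 = 0.6659
  8: TP=855, FP=52+104+101=257 → 855/1112 = 0.7689
  6: TP=202, FP=51+216+87=354 → 202/556 = 0.3633
  5: TP=686, FP=44+187+95=326 → 686/1012 = 0.6779
Macro-precision = mean = (0.6659 + 0.7689 + 0.3633 + 0.6779) / 4 = 0.619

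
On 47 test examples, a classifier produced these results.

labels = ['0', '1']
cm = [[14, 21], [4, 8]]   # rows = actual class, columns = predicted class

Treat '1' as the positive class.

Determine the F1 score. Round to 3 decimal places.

Precision = TP/(TP+FP) = 8/29 = 0.2759
Recall = TP/(TP+FN) = 8/12 = 0.6667
F1 = 2·TP/(2·TP+FP+FN) = 16/41 = 0.390

0.390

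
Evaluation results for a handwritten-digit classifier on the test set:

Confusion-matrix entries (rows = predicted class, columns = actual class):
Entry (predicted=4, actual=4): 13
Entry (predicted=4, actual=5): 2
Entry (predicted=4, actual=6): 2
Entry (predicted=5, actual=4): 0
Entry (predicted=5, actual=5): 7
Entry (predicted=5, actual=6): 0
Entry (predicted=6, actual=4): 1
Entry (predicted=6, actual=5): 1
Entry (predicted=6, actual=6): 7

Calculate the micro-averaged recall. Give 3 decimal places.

0.818

Micro-averaging pools counts across classes: ΣTP=27, ΣFP=6, ΣFN=6.
Micro-recall = TP/(TP+FN) on pooled counts = 0.818 (equals overall accuracy in single-label multiclass).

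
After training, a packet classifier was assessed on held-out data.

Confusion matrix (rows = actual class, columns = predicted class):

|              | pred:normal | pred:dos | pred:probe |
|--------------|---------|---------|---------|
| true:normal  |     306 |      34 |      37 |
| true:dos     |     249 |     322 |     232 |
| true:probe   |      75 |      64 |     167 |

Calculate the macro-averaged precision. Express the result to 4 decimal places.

0.5451

Per-class precision (TP/(TP+FP)):
  normal: TP=306, FP=249+75=324 → 306/630 = 0.48571
  dos: TP=322, FP=34+64=98 → 322/420 = 0.76667
  probe: TP=167, FP=37+232=269 → 167/436 = 0.38303
Macro-precision = mean = (0.48571 + 0.76667 + 0.38303) / 3 = 0.5451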